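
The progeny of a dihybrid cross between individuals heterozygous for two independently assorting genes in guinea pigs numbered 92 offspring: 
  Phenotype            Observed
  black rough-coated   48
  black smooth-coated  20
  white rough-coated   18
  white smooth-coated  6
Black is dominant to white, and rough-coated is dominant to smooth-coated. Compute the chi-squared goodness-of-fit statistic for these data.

0.754

A dihybrid F₂ with independent assortment and complete dominance at both loci gives a 9:3:3:1 phenotypic ratio.
Total ratio parts = 16. Expected numbers out of 92:
  black rough-coated: 92 × 9/16 = 51.75
  black smooth-coated: 92 × 3/16 = 17.25
  white rough-coated: 92 × 3/16 = 17.25
  white smooth-coated: 92 × 1/16 = 5.75
χ² = Σ (O − E)² / E
  black rough-coated: (48 − 51.75)² / 51.75 = 0.2717
  black smooth-coated: (20 − 17.25)² / 17.25 = 0.4384
  white rough-coated: (18 − 17.25)² / 17.25 = 0.0326
  white smooth-coated: (6 − 5.75)² / 5.75 = 0.0109
χ² = 0.2717 + 0.4384 + 0.0326 + 0.0109 = 0.7536 ≈ 0.754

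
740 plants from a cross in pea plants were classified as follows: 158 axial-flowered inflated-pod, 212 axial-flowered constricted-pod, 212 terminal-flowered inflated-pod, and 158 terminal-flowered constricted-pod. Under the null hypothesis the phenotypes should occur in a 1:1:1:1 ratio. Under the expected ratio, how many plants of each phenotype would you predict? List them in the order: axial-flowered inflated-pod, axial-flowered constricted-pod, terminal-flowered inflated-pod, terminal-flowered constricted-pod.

185, 185, 185, 185

Total ratio parts = 4. Expected numbers out of 740:
  axial-flowered inflated-pod: 740 × 1/4 = 185
  axial-flowered constricted-pod: 740 × 1/4 = 185
  terminal-flowered inflated-pod: 740 × 1/4 = 185
  terminal-flowered constricted-pod: 740 × 1/4 = 185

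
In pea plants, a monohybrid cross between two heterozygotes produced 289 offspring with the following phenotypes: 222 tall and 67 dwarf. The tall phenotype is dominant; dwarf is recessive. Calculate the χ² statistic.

0.509

For a monohybrid cross between heterozygotes with complete dominance, the expected phenotypic ratio is 3:1.
Under the 3:1 hypothesis (Σ ratio = 4, N = 289):
  tall: 289 × 3/4 = 216.75
  dwarf: 289 × 1/4 = 72.25
χ² = Σ (O − E)² / E
  tall: (222 − 216.75)² / 216.75 = 0.1272
  dwarf: (67 − 72.25)² / 72.25 = 0.3815
χ² = 0.1272 + 0.3815 = 0.5087 ≈ 0.509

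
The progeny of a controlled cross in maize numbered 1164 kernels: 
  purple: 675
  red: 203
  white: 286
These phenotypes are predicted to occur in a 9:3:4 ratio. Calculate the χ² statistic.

1.778

The 9:3:4 ratio has 16 parts, so with N = 1164 the expected counts are:
  purple: 1164 × 9/16 = 654.75
  red: 1164 × 3/16 = 218.25
  white: 1164 × 4/16 = 291
χ² = Σ (O − E)² / E
  purple: (675 − 654.75)² / 654.75 = 0.6263
  red: (203 − 218.25)² / 218.25 = 1.0656
  white: (286 − 291)² / 291 = 0.0859
χ² = 0.6263 + 1.0656 + 0.0859 = 1.7778 ≈ 1.778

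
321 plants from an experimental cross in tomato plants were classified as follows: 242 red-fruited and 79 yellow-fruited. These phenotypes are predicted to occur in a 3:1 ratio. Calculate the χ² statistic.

0.026

The 3:1 ratio has 4 parts, so with N = 321 the expected counts are:
  red-fruited: 321 × 3/4 = 240.75
  yellow-fruited: 321 × 1/4 = 80.25
χ² = Σ (O − E)² / E
  red-fruited: (242 − 240.75)² / 240.75 = 0.0065
  yellow-fruited: (79 − 80.25)² / 80.25 = 0.0195
χ² = 0.0065 + 0.0195 = 0.026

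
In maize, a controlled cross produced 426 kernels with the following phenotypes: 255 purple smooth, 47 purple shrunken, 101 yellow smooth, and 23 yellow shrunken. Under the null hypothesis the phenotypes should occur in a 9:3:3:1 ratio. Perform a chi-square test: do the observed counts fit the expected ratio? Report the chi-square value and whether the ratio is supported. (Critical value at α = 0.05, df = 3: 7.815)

Expected counts for N = 426 under a 9:3:3:1 ratio (total parts = 16):
  purple smooth: 426 × 9/16 = 239.625
  purple shrunken: 426 × 3/16 = 79.875
  yellow smooth: 426 × 3/16 = 79.875
  yellow shrunken: 426 × 1/16 = 26.625
χ² = Σ (O − E)² / E
  purple smooth: (255 − 239.625)² / 239.625 = 0.9865
  purple shrunken: (47 − 79.875)² / 79.875 = 13.5307
  yellow smooth: (101 − 79.875)² / 79.875 = 5.5871
  yellow shrunken: (23 − 26.625)² / 26.625 = 0.4935
χ² = 0.9865 + 13.5307 + 5.5871 + 0.4935 = 20.5978 ≈ 20.598
Degrees of freedom = 4 − 1 = 3; critical value at α = 0.05 is 7.815.
Since 20.598 > 7.815, we reject the null hypothesis — the data do not fit the 9:3:3:1 ratio.

20.598; not consistent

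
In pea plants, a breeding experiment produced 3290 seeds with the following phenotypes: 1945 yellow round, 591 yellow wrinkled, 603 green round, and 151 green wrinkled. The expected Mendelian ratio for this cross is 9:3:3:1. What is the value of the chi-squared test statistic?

20.722

Under the 9:3:3:1 hypothesis (Σ ratio = 16, N = 3290):
  yellow round: 3290 × 9/16 = 1850.625
  yellow wrinkled: 3290 × 3/16 = 616.875
  green round: 3290 × 3/16 = 616.875
  green wrinkled: 3290 × 1/16 = 205.625
χ² = Σ (O − E)² / E
  yellow round: (1945 − 1850.625)² / 1850.625 = 4.8128
  yellow wrinkled: (591 − 616.875)² / 616.875 = 1.0853
  green round: (603 − 616.875)² / 616.875 = 0.3121
  green wrinkled: (151 − 205.625)² / 205.625 = 14.5113
χ² = 4.8128 + 1.0853 + 0.3121 + 14.5113 = 20.7215 ≈ 20.722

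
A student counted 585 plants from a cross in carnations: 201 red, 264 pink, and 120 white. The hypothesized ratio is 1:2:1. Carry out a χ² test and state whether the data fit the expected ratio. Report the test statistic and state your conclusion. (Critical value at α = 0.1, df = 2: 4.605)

Total ratio parts = 4. Expected numbers out of 585:
  red: 585 × 1/4 = 146.25
  pink: 585 × 2/4 = 292.5
  white: 585 × 1/4 = 146.25
χ² = Σ (O − E)² / E
  red: (201 − 146.25)² / 146.25 = 20.4962
  pink: (264 − 292.5)² / 292.5 = 2.7769
  white: (120 − 146.25)² / 146.25 = 4.7115
χ² = 20.4962 + 2.7769 + 4.7115 = 27.9846 ≈ 27.985
Degrees of freedom = 3 − 1 = 2; critical value at α = 0.1 is 4.605.
Since 27.985 > 4.605, we reject the null hypothesis — the data do not fit the 1:2:1 ratio.

27.985; not consistent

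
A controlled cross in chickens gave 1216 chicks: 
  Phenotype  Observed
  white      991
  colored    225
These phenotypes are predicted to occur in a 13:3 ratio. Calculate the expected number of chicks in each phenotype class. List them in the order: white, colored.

Total ratio parts = 16. Expected numbers out of 1216:
  white: 1216 × 13/16 = 988
  colored: 1216 × 3/16 = 228

988, 228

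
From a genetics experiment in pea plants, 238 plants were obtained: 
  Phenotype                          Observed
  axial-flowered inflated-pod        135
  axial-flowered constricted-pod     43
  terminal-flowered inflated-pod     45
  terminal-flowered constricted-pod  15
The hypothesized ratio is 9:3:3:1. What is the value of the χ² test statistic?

The 9:3:3:1 ratio has 16 parts, so with N = 238 the expected counts are:
  axial-flowered inflated-pod: 238 × 9/16 = 133.875
  axial-flowered constricted-pod: 238 × 3/16 = 44.625
  terminal-flowered inflated-pod: 238 × 3/16 = 44.625
  terminal-flowered constricted-pod: 238 × 1/16 = 14.875
χ² = Σ (O − E)² / E
  axial-flowered inflated-pod: (135 − 133.875)² / 133.875 = 0.0095
  axial-flowered constricted-pod: (43 − 44.625)² / 44.625 = 0.0592
  terminal-flowered inflated-pod: (45 − 44.625)² / 44.625 = 0.0032
  terminal-flowered constricted-pod: (15 − 14.875)² / 14.875 = 0.0011
χ² = 0.0095 + 0.0592 + 0.0032 + 0.0011 = 0.073

0.073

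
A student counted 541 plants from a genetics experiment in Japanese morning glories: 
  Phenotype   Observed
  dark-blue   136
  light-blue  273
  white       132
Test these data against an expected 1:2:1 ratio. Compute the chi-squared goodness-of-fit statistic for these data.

0.105

The 1:2:1 ratio has 4 parts, so with N = 541 the expected counts are:
  dark-blue: 541 × 1/4 = 135.25
  light-blue: 541 × 2/4 = 270.5
  white: 541 × 1/4 = 135.25
χ² = Σ (O − E)² / E
  dark-blue: (136 − 135.25)² / 135.25 = 0.0042
  light-blue: (273 − 270.5)² / 270.5 = 0.0231
  white: (132 − 135.25)² / 135.25 = 0.0781
χ² = 0.0042 + 0.0231 + 0.0781 = 0.1054 ≈ 0.105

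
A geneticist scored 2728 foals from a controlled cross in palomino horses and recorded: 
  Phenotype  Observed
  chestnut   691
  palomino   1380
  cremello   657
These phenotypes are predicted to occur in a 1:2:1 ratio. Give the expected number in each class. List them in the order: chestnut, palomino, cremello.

682, 1364, 682

Total ratio parts = 4. Expected numbers out of 2728:
  chestnut: 2728 × 1/4 = 682
  palomino: 2728 × 2/4 = 1364
  cremello: 2728 × 1/4 = 682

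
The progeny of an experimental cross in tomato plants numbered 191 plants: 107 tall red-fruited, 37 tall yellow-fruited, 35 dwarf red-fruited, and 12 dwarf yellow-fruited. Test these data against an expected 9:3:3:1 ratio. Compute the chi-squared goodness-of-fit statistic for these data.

Expected counts for N = 191 under a 9:3:3:1 ratio (total parts = 16):
  tall red-fruited: 191 × 9/16 = 107.4375
  tall yellow-fruited: 191 × 3/16 = 35.8125
  dwarf red-fruited: 191 × 3/16 = 35.8125
  dwarf yellow-fruited: 191 × 1/16 = 11.9375
χ² = Σ (O − E)² / E
  tall red-fruited: (107 − 107.4375)² / 107.4375 = 0.0018
  tall yellow-fruited: (37 − 35.8125)² / 35.8125 = 0.0394
  dwarf red-fruited: (35 − 35.8125)² / 35.8125 = 0.0184
  dwarf yellow-fruited: (12 − 11.9375)² / 11.9375 = 0.0003
χ² = 0.0018 + 0.0394 + 0.0184 + 0.0003 = 0.0599 ≈ 0.060

0.060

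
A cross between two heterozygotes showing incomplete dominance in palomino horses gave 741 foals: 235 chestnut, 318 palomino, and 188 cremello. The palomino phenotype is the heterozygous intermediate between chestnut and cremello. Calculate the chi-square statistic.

With incomplete dominance, a heterozygote × heterozygote cross gives a 1:2:1 phenotypic ratio.
Expected counts for N = 741 under a 1:2:1 ratio (total parts = 4):
  chestnut: 741 × 1/4 = 185.25
  palomino: 741 × 2/4 = 370.5
  cremello: 741 × 1/4 = 185.25
χ² = Σ (O − E)² / E
  chestnut: (235 − 185.25)² / 185.25 = 13.3607
  palomino: (318 − 370.5)² / 370.5 = 7.4393
  cremello: (188 − 185.25)² / 185.25 = 0.0408
χ² = 13.3607 + 7.4393 + 0.0408 = 20.8408 ≈ 20.841

20.841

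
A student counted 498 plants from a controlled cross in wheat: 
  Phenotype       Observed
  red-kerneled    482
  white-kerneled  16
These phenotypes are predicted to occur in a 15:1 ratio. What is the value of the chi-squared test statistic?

Under the 15:1 hypothesis (Σ ratio = 16, N = 498):
  red-kerneled: 498 × 15/16 = 466.875
  white-kerneled: 498 × 1/16 = 31.125
χ² = Σ (O − E)² / E
  red-kerneled: (482 − 466.875)² / 466.875 = 0.4900
  white-kerneled: (16 − 31.125)² / 31.125 = 7.3499
χ² = 0.4900 + 7.3499 = 7.8399 ≈ 7.840

7.840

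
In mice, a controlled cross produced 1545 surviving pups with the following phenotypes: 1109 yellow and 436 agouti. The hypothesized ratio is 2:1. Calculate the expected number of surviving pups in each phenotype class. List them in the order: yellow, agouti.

Total ratio parts = 3. Expected numbers out of 1545:
  yellow: 1545 × 2/3 = 1030
  agouti: 1545 × 1/3 = 515

1030, 515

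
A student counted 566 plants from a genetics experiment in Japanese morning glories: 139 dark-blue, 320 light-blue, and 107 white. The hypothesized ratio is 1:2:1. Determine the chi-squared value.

13.293

Expected counts for N = 566 under a 1:2:1 ratio (total parts = 4):
  dark-blue: 566 × 1/4 = 141.5
  light-blue: 566 × 2/4 = 283
  white: 566 × 1/4 = 141.5
χ² = Σ (O − E)² / E
  dark-blue: (139 − 141.5)² / 141.5 = 0.0442
  light-blue: (320 − 283)² / 283 = 4.8375
  white: (107 − 141.5)² / 141.5 = 8.4117
χ² = 0.0442 + 4.8375 + 8.4117 = 13.2934 ≈ 13.293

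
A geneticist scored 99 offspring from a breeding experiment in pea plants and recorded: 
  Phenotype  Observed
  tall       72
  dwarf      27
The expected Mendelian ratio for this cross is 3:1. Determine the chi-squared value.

Total ratio parts = 4. Expected numbers out of 99:
  tall: 99 × 3/4 = 74.25
  dwarf: 99 × 1/4 = 24.75
χ² = Σ (O − E)² / E
  tall: (72 − 74.25)² / 74.25 = 0.0682
  dwarf: (27 − 24.75)² / 24.75 = 0.2045
χ² = 0.0682 + 0.2045 = 0.2727 ≈ 0.273

0.273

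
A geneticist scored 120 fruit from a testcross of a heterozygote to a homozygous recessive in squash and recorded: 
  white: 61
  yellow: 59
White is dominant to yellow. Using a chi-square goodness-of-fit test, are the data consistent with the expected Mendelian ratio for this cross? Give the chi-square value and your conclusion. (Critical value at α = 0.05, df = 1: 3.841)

A testcross of a heterozygote (Aa × aa) gives a 1:1 phenotypic ratio.
The 1:1 ratio has 2 parts, so with N = 120 the expected counts are:
  white: 120 × 1/2 = 60
  yellow: 120 × 1/2 = 60
χ² = Σ (O − E)² / E
  white: (61 − 60)² / 60 = 0.0167
  yellow: (59 − 60)² / 60 = 0.0167
χ² = 0.0167 + 0.0167 = 0.0334 ≈ 0.033
Degrees of freedom = 2 − 1 = 1; critical value at α = 0.05 is 3.841.
Since 0.033 < 3.841, we fail to reject the null hypothesis — the data are consistent with the 1:1 ratio.

0.033; consistent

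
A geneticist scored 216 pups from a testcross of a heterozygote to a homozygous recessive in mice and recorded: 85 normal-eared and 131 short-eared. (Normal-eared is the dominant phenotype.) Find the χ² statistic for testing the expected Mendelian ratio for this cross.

A testcross of a heterozygote (Aa × aa) gives a 1:1 phenotypic ratio.
Total ratio parts = 2. Expected numbers out of 216:
  normal-eared: 216 × 1/2 = 108
  short-eared: 216 × 1/2 = 108
χ² = Σ (O − E)² / E
  normal-eared: (85 − 108)² / 108 = 4.8981
  short-eared: (131 − 108)² / 108 = 4.8981
χ² = 4.8981 + 4.8981 = 9.7962 ≈ 9.796

9.796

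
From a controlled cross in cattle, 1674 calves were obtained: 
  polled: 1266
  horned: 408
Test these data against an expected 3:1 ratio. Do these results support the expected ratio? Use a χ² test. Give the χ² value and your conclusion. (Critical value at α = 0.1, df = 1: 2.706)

0.351; consistent

Under the 3:1 hypothesis (Σ ratio = 4, N = 1674):
  polled: 1674 × 3/4 = 1255.5
  horned: 1674 × 1/4 = 418.5
χ² = Σ (O − E)² / E
  polled: (1266 − 1255.5)² / 1255.5 = 0.0878
  horned: (408 − 418.5)² / 418.5 = 0.2634
χ² = 0.0878 + 0.2634 = 0.3512 ≈ 0.351
Degrees of freedom = 2 − 1 = 1; critical value at α = 0.1 is 2.706.
Since 0.351 < 2.706, we fail to reject the null hypothesis — the data are consistent with the 3:1 ratio.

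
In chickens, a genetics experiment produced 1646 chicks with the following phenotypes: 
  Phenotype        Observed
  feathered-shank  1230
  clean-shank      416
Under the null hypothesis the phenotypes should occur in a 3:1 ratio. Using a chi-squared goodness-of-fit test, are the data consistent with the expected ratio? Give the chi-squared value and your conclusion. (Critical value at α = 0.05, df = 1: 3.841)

Total ratio parts = 4. Expected numbers out of 1646:
  feathered-shank: 1646 × 3/4 = 1234.5
  clean-shank: 1646 × 1/4 = 411.5
χ² = Σ (O − E)² / E
  feathered-shank: (1230 − 1234.5)² / 1234.5 = 0.0164
  clean-shank: (416 − 411.5)² / 411.5 = 0.0492
χ² = 0.0164 + 0.0492 = 0.0656 ≈ 0.066
Degrees of freedom = 2 − 1 = 1; critical value at α = 0.05 is 3.841.
Since 0.066 < 3.841, we fail to reject the null hypothesis — the data are consistent with the 3:1 ratio.

0.066; consistent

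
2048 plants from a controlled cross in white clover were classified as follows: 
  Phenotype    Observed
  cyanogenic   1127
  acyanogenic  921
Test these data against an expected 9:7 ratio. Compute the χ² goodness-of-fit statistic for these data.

Expected counts for N = 2048 under a 9:7 ratio (total parts = 16):
  cyanogenic: 2048 × 9/16 = 1152
  acyanogenic: 2048 × 7/16 = 896
χ² = Σ (O − E)² / E
  cyanogenic: (1127 − 1152)² / 1152 = 0.5425
  acyanogenic: (921 − 896)² / 896 = 0.6975
χ² = 0.5425 + 0.6975 = 1.240

1.240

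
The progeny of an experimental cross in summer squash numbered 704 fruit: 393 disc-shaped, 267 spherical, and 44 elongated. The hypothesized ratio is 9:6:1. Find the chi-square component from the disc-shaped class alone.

Under the 9:6:1 hypothesis (Σ ratio = 16, N = 704):
  disc-shaped: 704 × 9/16 = 396
  spherical: 704 × 6/16 = 264
  elongated: 704 × 1/16 = 44
Contribution of disc-shaped: (393 − 396)² / 396 = 0.0227

0.023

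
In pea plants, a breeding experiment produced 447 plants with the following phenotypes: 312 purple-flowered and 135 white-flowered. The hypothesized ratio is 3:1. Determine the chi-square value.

Expected counts for N = 447 under a 3:1 ratio (total parts = 4):
  purple-flowered: 447 × 3/4 = 335.25
  white-flowered: 447 × 1/4 = 111.75
χ² = Σ (O − E)² / E
  purple-flowered: (312 − 335.25)² / 335.25 = 1.6124
  white-flowered: (135 − 111.75)² / 111.75 = 4.8372
χ² = 1.6124 + 4.8372 = 6.4496 ≈ 6.450

6.450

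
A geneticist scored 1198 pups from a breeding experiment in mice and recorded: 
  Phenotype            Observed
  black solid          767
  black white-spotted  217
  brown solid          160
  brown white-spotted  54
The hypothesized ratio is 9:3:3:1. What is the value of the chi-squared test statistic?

Under the 9:3:3:1 hypothesis (Σ ratio = 16, N = 1198):
  black solid: 1198 × 9/16 = 673.875
  black white-spotted: 1198 × 3/16 = 224.625
  brown solid: 1198 × 3/16 = 224.625
  brown white-spotted: 1198 × 1/16 = 74.875
χ² = Σ (O − E)² / E
  black solid: (767 − 673.875)² / 673.875 = 12.8692
  black white-spotted: (217 − 224.625)² / 224.625 = 0.2588
  brown solid: (160 − 224.625)² / 224.625 = 18.5927
  brown white-spotted: (54 − 74.875)² / 74.875 = 5.8199
χ² = 12.8692 + 0.2588 + 18.5927 + 5.8199 = 37.5406 ≈ 37.541

37.541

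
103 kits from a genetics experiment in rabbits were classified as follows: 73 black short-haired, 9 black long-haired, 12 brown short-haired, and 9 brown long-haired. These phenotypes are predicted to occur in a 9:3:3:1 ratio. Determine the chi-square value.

Total ratio parts = 16. Expected numbers out of 103:
  black short-haired: 103 × 9/16 = 57.9375
  black long-haired: 103 × 3/16 = 19.3125
  brown short-haired: 103 × 3/16 = 19.3125
  brown long-haired: 103 × 1/16 = 6.4375
χ² = Σ (O − E)² / E
  black short-haired: (73 − 57.9375)² / 57.9375 = 3.9159
  black long-haired: (9 − 19.3125)² / 19.3125 = 5.5067
  brown short-haired: (12 − 19.3125)² / 19.3125 = 2.7688
  brown long-haired: (9 − 6.4375)² / 6.4375 = 1.0200
χ² = 3.9159 + 5.5067 + 2.7688 + 1.0200 = 13.2114 ≈ 13.211

13.211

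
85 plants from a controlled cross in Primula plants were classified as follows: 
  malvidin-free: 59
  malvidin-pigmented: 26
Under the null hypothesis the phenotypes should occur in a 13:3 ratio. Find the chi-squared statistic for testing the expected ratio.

Expected counts for N = 85 under a 13:3 ratio (total parts = 16):
  malvidin-free: 85 × 13/16 = 69.0625
  malvidin-pigmented: 85 × 3/16 = 15.9375
χ² = Σ (O − E)² / E
  malvidin-free: (59 − 69.0625)² / 69.0625 = 1.4661
  malvidin-pigmented: (26 − 15.9375)² / 15.9375 = 6.3532
χ² = 1.4661 + 6.3532 = 7.8193 ≈ 7.819

7.819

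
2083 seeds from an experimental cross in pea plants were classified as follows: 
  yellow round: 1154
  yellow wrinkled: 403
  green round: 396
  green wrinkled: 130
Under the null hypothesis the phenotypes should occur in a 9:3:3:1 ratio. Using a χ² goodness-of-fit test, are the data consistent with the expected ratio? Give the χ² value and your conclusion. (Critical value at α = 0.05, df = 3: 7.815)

Under the 9:3:3:1 hypothesis (Σ ratio = 16, N = 2083):
  yellow round: 2083 × 9/16 = 1171.6875
  yellow wrinkled: 2083 × 3/16 = 390.5625
  green round: 2083 × 3/16 = 390.5625
  green wrinkled: 2083 × 1/16 = 130.1875
χ² = Σ (O − E)² / E
  yellow round: (1154 − 1171.6875)² / 1171.6875 = 0.2670
  yellow wrinkled: (403 − 390.5625)² / 390.5625 = 0.3961
  green round: (396 − 390.5625)² / 390.5625 = 0.0757
  green wrinkled: (130 − 130.1875)² / 130.1875 = 0.0003
χ² = 0.2670 + 0.3961 + 0.0757 + 0.0003 = 0.7391 ≈ 0.739
Degrees of freedom = 4 − 1 = 3; critical value at α = 0.05 is 7.815.
Since 0.739 < 7.815, we fail to reject the null hypothesis — the data are consistent with the 9:3:3:1 ratio.

0.739; consistent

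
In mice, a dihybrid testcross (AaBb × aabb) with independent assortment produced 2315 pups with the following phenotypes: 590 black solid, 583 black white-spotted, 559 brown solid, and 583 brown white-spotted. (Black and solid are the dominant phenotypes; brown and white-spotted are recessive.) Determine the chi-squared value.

0.955

A dihybrid testcross with independent assortment gives a 1:1:1:1 ratio.
The 1:1:1:1 ratio has 4 parts, so with N = 2315 the expected counts are:
  black solid: 2315 × 1/4 = 578.75
  black white-spotted: 2315 × 1/4 = 578.75
  brown solid: 2315 × 1/4 = 578.75
  brown white-spotted: 2315 × 1/4 = 578.75
χ² = Σ (O − E)² / E
  black solid: (590 − 578.75)² / 578.75 = 0.2187
  black white-spotted: (583 − 578.75)² / 578.75 = 0.0312
  brown solid: (559 − 578.75)² / 578.75 = 0.6740
  brown white-spotted: (583 − 578.75)² / 578.75 = 0.0312
χ² = 0.2187 + 0.0312 + 0.6740 + 0.0312 = 0.9551 ≈ 0.955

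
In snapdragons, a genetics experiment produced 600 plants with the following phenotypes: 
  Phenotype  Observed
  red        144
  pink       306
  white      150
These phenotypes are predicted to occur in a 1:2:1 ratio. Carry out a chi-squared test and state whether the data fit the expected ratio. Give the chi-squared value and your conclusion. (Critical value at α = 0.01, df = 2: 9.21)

0.360; consistent

Expected counts for N = 600 under a 1:2:1 ratio (total parts = 4):
  red: 600 × 1/4 = 150
  pink: 600 × 2/4 = 300
  white: 600 × 1/4 = 150
χ² = Σ (O − E)² / E
  red: (144 − 150)² / 150 = 0.2400
  pink: (306 − 300)² / 300 = 0.1200
  white: (150 − 150)² / 150 = 0.0000
χ² = 0.2400 + 0.1200 + 0.0000 = 0.360
Degrees of freedom = 3 − 1 = 2; critical value at α = 0.01 is 9.21.
Since 0.360 < 9.21, we fail to reject the null hypothesis — the data are consistent with the 1:2:1 ratio.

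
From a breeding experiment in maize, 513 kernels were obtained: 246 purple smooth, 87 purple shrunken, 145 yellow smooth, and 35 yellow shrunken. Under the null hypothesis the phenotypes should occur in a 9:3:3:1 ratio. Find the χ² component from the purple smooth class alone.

The 9:3:3:1 ratio has 16 parts, so with N = 513 the expected counts are:
  purple smooth: 513 × 9/16 = 288.5625
  purple shrunken: 513 × 3/16 = 96.1875
  yellow smooth: 513 × 3/16 = 96.1875
  yellow shrunken: 513 × 1/16 = 32.0625
Contribution of purple smooth: (246 − 288.5625)² / 288.5625 = 6.2779

6.278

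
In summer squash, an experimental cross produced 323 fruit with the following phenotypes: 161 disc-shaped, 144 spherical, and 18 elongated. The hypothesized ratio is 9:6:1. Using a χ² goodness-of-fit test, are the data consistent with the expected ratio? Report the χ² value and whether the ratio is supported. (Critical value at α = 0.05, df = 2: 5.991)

6.913; not consistent

Expected counts for N = 323 under a 9:6:1 ratio (total parts = 16):
  disc-shaped: 323 × 9/16 = 181.6875
  spherical: 323 × 6/16 = 121.125
  elongated: 323 × 1/16 = 20.1875
χ² = Σ (O − E)² / E
  disc-shaped: (161 − 181.6875)² / 181.6875 = 2.3555
  spherical: (144 − 121.125)² / 121.125 = 4.3200
  elongated: (18 − 20.1875)² / 20.1875 = 0.2370
χ² = 2.3555 + 4.3200 + 0.2370 = 6.9125 ≈ 6.913
Degrees of freedom = 3 − 1 = 2; critical value at α = 0.05 is 5.991.
Since 6.913 > 5.991, we reject the null hypothesis — the data do not fit the 9:6:1 ratio.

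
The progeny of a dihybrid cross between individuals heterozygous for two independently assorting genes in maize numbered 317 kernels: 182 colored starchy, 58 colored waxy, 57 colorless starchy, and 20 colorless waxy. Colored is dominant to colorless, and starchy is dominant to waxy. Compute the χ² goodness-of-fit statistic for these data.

A dihybrid F₂ with independent assortment and complete dominance at both loci gives a 9:3:3:1 phenotypic ratio.
The 9:3:3:1 ratio has 16 parts, so with N = 317 the expected counts are:
  colored starchy: 317 × 9/16 = 178.3125
  colored waxy: 317 × 3/16 = 59.4375
  colorless starchy: 317 × 3/16 = 59.4375
  colorless waxy: 317 × 1/16 = 19.8125
χ² = Σ (O − E)² / E
  colored starchy: (182 − 178.3125)² / 178.3125 = 0.0763
  colored waxy: (58 − 59.4375)² / 59.4375 = 0.0348
  colorless starchy: (57 − 59.4375)² / 59.4375 = 0.1000
  colorless waxy: (20 − 19.8125)² / 19.8125 = 0.0018
χ² = 0.0763 + 0.0348 + 0.1000 + 0.0018 = 0.2129 ≈ 0.213

0.213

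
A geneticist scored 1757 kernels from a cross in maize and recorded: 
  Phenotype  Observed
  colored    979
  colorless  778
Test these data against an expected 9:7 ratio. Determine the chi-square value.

0.201

The 9:7 ratio has 16 parts, so with N = 1757 the expected counts are:
  colored: 1757 × 9/16 = 988.3125
  colorless: 1757 × 7/16 = 768.6875
χ² = Σ (O − E)² / E
  colored: (979 − 988.3125)² / 988.3125 = 0.0877
  colorless: (778 − 768.6875)² / 768.6875 = 0.1128
χ² = 0.0877 + 0.1128 = 0.2005 ≈ 0.201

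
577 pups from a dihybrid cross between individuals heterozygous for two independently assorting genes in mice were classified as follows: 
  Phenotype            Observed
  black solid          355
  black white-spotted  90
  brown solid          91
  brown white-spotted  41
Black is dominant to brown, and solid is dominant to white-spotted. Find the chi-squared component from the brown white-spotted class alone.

0.676

A dihybrid F₂ with independent assortment and complete dominance at both loci gives a 9:3:3:1 phenotypic ratio.
Under the 9:3:3:1 hypothesis (Σ ratio = 16, N = 577):
  black solid: 577 × 9/16 = 324.5625
  black white-spotted: 577 × 3/16 = 108.1875
  brown solid: 577 × 3/16 = 108.1875
  brown white-spotted: 577 × 1/16 = 36.0625
Contribution of brown white-spotted: (41 − 36.0625)² / 36.0625 = 0.6760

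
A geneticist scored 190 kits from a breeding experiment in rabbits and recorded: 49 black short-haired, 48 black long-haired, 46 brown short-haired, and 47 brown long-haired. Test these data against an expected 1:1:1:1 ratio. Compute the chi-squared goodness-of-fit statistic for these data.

Expected counts for N = 190 under a 1:1:1:1 ratio (total parts = 4):
  black short-haired: 190 × 1/4 = 47.5
  black long-haired: 190 × 1/4 = 47.5
  brown short-haired: 190 × 1/4 = 47.5
  brown long-haired: 190 × 1/4 = 47.5
χ² = Σ (O − E)² / E
  black short-haired: (49 − 47.5)² / 47.5 = 0.0474
  black long-haired: (48 − 47.5)² / 47.5 = 0.0053
  brown short-haired: (46 − 47.5)² / 47.5 = 0.0474
  brown long-haired: (47 − 47.5)² / 47.5 = 0.0053
χ² = 0.0474 + 0.0053 + 0.0474 + 0.0053 = 0.1054 ≈ 0.105

0.105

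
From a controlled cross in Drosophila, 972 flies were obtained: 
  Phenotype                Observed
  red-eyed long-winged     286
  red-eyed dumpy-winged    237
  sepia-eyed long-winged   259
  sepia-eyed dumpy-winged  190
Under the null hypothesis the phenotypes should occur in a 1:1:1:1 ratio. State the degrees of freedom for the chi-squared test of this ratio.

A goodness-of-fit test with 4 phenotype classes has df = 4 − 1 = 3.

3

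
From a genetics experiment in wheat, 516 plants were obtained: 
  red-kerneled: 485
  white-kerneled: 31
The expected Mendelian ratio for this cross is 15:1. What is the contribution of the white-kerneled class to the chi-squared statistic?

Under the 15:1 hypothesis (Σ ratio = 16, N = 516):
  red-kerneled: 516 × 15/16 = 483.75
  white-kerneled: 516 × 1/16 = 32.25
Contribution of white-kerneled: (31 − 32.25)² / 32.25 = 0.0484

0.048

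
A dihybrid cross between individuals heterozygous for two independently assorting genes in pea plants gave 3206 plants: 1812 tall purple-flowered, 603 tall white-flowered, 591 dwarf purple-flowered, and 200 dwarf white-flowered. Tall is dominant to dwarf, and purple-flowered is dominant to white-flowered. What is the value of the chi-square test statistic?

0.218

A dihybrid F₂ with independent assortment and complete dominance at both loci gives a 9:3:3:1 phenotypic ratio.
Under the 9:3:3:1 hypothesis (Σ ratio = 16, N = 3206):
  tall purple-flowered: 3206 × 9/16 = 1803.375
  tall white-flowered: 3206 × 3/16 = 601.125
  dwarf purple-flowered: 3206 × 3/16 = 601.125
  dwarf white-flowered: 3206 × 1/16 = 200.375
χ² = Σ (O − E)² / E
  tall purple-flowered: (1812 − 1803.375)² / 1803.375 = 0.0413
  tall white-flowered: (603 − 601.125)² / 601.125 = 0.0058
  dwarf purple-flowered: (591 − 601.125)² / 601.125 = 0.1705
  dwarf white-flowered: (200 − 200.375)² / 200.375 = 0.0007
χ² = 0.0413 + 0.0058 + 0.1705 + 0.0007 = 0.2183 ≈ 0.218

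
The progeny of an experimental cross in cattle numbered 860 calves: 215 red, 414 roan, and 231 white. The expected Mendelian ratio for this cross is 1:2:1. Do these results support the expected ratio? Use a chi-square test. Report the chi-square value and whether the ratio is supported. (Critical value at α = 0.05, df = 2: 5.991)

Total ratio parts = 4. Expected numbers out of 860:
  red: 860 × 1/4 = 215
  roan: 860 × 2/4 = 430
  white: 860 × 1/4 = 215
χ² = Σ (O − E)² / E
  red: (215 − 215)² / 215 = 0.0000
  roan: (414 − 430)² / 430 = 0.5953
  white: (231 − 215)² / 215 = 1.1907
χ² = 0.0000 + 0.5953 + 1.1907 = 1.786
Degrees of freedom = 3 − 1 = 2; critical value at α = 0.05 is 5.991.
Since 1.786 < 5.991, we fail to reject the null hypothesis — the data are consistent with the 1:2:1 ratio.

1.786; consistent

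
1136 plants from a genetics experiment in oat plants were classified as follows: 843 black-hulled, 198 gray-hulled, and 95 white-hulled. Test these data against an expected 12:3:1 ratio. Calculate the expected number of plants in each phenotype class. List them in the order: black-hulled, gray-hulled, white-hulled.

Under the 12:3:1 hypothesis (Σ ratio = 16, N = 1136):
  black-hulled: 1136 × 12/16 = 852
  gray-hulled: 1136 × 3/16 = 213
  white-hulled: 1136 × 1/16 = 71

852, 213, 71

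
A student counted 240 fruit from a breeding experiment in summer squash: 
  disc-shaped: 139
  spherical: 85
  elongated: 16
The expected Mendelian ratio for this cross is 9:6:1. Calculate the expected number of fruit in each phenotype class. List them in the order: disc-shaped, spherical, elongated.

135, 90, 15

Under the 9:6:1 hypothesis (Σ ratio = 16, N = 240):
  disc-shaped: 240 × 9/16 = 135
  spherical: 240 × 6/16 = 90
  elongated: 240 × 1/16 = 15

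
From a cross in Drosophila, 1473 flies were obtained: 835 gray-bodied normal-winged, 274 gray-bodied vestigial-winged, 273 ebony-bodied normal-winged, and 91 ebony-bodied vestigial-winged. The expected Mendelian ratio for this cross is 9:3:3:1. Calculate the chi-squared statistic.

0.116

The 9:3:3:1 ratio has 16 parts, so with N = 1473 the expected counts are:
  gray-bodied normal-winged: 1473 × 9/16 = 828.5625
  gray-bodied vestigial-winged: 1473 × 3/16 = 276.1875
  ebony-bodied normal-winged: 1473 × 3/16 = 276.1875
  ebony-bodied vestigial-winged: 1473 × 1/16 = 92.0625
χ² = Σ (O − E)² / E
  gray-bodied normal-winged: (835 − 828.5625)² / 828.5625 = 0.0500
  gray-bodied vestigial-winged: (274 − 276.1875)² / 276.1875 = 0.0173
  ebony-bodied normal-winged: (273 − 276.1875)² / 276.1875 = 0.0368
  ebony-bodied vestigial-winged: (91 − 92.0625)² / 92.0625 = 0.0123
χ² = 0.0500 + 0.0173 + 0.0368 + 0.0123 = 0.1164 ≈ 0.116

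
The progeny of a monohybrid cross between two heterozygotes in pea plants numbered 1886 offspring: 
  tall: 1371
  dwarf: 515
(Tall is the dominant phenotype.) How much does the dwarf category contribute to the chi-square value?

4.013

For a monohybrid cross between heterozygotes with complete dominance, the expected phenotypic ratio is 3:1.
The 3:1 ratio has 4 parts, so with N = 1886 the expected counts are:
  tall: 1886 × 3/4 = 1414.5
  dwarf: 1886 × 1/4 = 471.5
Contribution of dwarf: (515 − 471.5)² / 471.5 = 4.0133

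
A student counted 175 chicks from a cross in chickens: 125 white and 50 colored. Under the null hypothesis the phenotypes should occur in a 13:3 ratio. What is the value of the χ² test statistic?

Under the 13:3 hypothesis (Σ ratio = 16, N = 175):
  white: 175 × 13/16 = 142.1875
  colored: 175 × 3/16 = 32.8125
χ² = Σ (O − E)² / E
  white: (125 − 142.1875)² / 142.1875 = 2.0776
  colored: (50 − 32.8125)² / 32.8125 = 9.0030
χ² = 2.0776 + 9.0030 = 11.0806 ≈ 11.081

11.081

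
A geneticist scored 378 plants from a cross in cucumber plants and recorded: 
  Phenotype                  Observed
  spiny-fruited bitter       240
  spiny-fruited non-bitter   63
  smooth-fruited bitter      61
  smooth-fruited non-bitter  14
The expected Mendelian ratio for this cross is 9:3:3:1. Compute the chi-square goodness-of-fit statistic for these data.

9.697

Total ratio parts = 16. Expected numbers out of 378:
  spiny-fruited bitter: 378 × 9/16 = 212.625
  spiny-fruited non-bitter: 378 × 3/16 = 70.875
  smooth-fruited bitter: 378 × 3/16 = 70.875
  smooth-fruited non-bitter: 378 × 1/16 = 23.625
χ² = Σ (O − E)² / E
  spiny-fruited bitter: (240 − 212.625)² / 212.625 = 3.5245
  spiny-fruited non-bitter: (63 − 70.875)² / 70.875 = 0.8750
  smooth-fruited bitter: (61 − 70.875)² / 70.875 = 1.3759
  smooth-fruited non-bitter: (14 − 23.625)² / 23.625 = 3.9213
χ² = 3.5245 + 0.8750 + 1.3759 + 3.9213 = 9.6967 ≈ 9.697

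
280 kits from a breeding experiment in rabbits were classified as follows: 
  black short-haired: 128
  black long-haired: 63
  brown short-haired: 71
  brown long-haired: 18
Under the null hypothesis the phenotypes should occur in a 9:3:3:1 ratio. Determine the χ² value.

14.159

Under the 9:3:3:1 hypothesis (Σ ratio = 16, N = 280):
  black short-haired: 280 × 9/16 = 157.5
  black long-haired: 280 × 3/16 = 52.5
  brown short-haired: 280 × 3/16 = 52.5
  brown long-haired: 280 × 1/16 = 17.5
χ² = Σ (O − E)² / E
  black short-haired: (128 − 157.5)² / 157.5 = 5.5254
  black long-haired: (63 − 52.5)² / 52.5 = 2.1000
  brown short-haired: (71 − 52.5)² / 52.5 = 6.5190
  brown long-haired: (18 − 17.5)² / 17.5 = 0.0143
χ² = 5.5254 + 2.1000 + 6.5190 + 0.0143 = 14.1587 ≈ 14.159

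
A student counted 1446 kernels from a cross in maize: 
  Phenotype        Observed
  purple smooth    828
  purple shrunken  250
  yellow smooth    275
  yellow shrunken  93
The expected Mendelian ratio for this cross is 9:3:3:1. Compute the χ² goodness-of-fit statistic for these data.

2.041

Under the 9:3:3:1 hypothesis (Σ ratio = 16, N = 1446):
  purple smooth: 1446 × 9/16 = 813.375
  purple shrunken: 1446 × 3/16 = 271.125
  yellow smooth: 1446 × 3/16 = 271.125
  yellow shrunken: 1446 × 1/16 = 90.375
χ² = Σ (O − E)² / E
  purple smooth: (828 − 813.375)² / 813.375 = 0.2630
  purple shrunken: (250 − 271.125)² / 271.125 = 1.6460
  yellow smooth: (275 − 271.125)² / 271.125 = 0.0554
  yellow shrunken: (93 − 90.375)² / 90.375 = 0.0762
χ² = 0.2630 + 1.6460 + 0.0554 + 0.0762 = 2.0406 ≈ 2.041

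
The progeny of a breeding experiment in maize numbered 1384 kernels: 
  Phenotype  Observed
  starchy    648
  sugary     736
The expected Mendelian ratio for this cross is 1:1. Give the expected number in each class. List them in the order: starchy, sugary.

The 1:1 ratio has 2 parts, so with N = 1384 the expected counts are:
  starchy: 1384 × 1/2 = 692
  sugary: 1384 × 1/2 = 692

692, 692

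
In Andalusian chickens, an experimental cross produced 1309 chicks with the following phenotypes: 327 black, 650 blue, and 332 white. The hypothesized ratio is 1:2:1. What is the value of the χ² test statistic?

Total ratio parts = 4. Expected numbers out of 1309:
  black: 1309 × 1/4 = 327.25
  blue: 1309 × 2/4 = 654.5
  white: 1309 × 1/4 = 327.25
χ² = Σ (O − E)² / E
  black: (327 − 327.25)² / 327.25 = 0.0002
  blue: (650 − 654.5)² / 654.5 = 0.0309
  white: (332 − 327.25)² / 327.25 = 0.0689
χ² = 0.0002 + 0.0309 + 0.0689 = 0.100

0.100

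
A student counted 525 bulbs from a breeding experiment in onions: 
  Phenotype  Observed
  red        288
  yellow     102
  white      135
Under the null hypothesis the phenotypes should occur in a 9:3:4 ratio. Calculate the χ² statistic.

Under the 9:3:4 hypothesis (Σ ratio = 16, N = 525):
  red: 525 × 9/16 = 295.3125
  yellow: 525 × 3/16 = 98.4375
  white: 525 × 4/16 = 131.25
χ² = Σ (O − E)² / E
  red: (288 − 295.3125)² / 295.3125 = 0.1811
  yellow: (102 − 98.4375)² / 98.4375 = 0.1289
  white: (135 − 131.25)² / 131.25 = 0.1071
χ² = 0.1811 + 0.1289 + 0.1071 = 0.4171 ≈ 0.417

0.417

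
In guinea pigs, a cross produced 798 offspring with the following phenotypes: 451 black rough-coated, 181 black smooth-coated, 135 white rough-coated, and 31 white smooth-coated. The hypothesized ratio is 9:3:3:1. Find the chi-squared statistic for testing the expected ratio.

Under the 9:3:3:1 hypothesis (Σ ratio = 16, N = 798):
  black rough-coated: 798 × 9/16 = 448.875
  black smooth-coated: 798 × 3/16 = 149.625
  white rough-coated: 798 × 3/16 = 149.625
  white smooth-coated: 798 × 1/16 = 49.875
χ² = Σ (O − E)² / E
  black rough-coated: (451 − 448.875)² / 448.875 = 0.0101
  black smooth-coated: (181 − 149.625)² / 149.625 = 6.5791
  white rough-coated: (135 − 149.625)² / 149.625 = 1.4295
  white smooth-coated: (31 − 49.875)² / 49.875 = 7.1432
χ² = 0.0101 + 6.5791 + 1.4295 + 7.1432 = 15.1619 ≈ 15.162

15.162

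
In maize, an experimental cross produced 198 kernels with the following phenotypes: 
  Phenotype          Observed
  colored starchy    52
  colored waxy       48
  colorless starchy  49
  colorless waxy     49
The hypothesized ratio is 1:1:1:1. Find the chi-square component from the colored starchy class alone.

0.126

Under the 1:1:1:1 hypothesis (Σ ratio = 4, N = 198):
  colored starchy: 198 × 1/4 = 49.5
  colored waxy: 198 × 1/4 = 49.5
  colorless starchy: 198 × 1/4 = 49.5
  colorless waxy: 198 × 1/4 = 49.5
Contribution of colored starchy: (52 − 49.5)² / 49.5 = 0.1263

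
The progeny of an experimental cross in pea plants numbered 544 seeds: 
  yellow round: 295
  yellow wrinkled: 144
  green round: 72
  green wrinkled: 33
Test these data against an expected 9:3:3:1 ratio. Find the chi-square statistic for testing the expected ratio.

The 9:3:3:1 ratio has 16 parts, so with N = 544 the expected counts are:
  yellow round: 544 × 9/16 = 306
  yellow wrinkled: 544 × 3/16 = 102
  green round: 544 × 3/16 = 102
  green wrinkled: 544 × 1/16 = 34
χ² = Σ (O − E)² / E
  yellow round: (295 − 306)² / 306 = 0.3954
  yellow wrinkled: (144 − 102)² / 102 = 17.2941
  green round: (72 − 102)² / 102 = 8.8235
  green wrinkled: (33 − 34)² / 34 = 0.0294
χ² = 0.3954 + 17.2941 + 8.8235 + 0.0294 = 26.5424 ≈ 26.542

26.542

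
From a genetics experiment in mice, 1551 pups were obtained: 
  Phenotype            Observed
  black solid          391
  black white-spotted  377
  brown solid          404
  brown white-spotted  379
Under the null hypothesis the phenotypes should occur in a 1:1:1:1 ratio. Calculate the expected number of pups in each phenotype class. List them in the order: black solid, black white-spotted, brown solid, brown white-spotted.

387.75, 387.75, 387.75, 387.75

Under the 1:1:1:1 hypothesis (Σ ratio = 4, N = 1551):
  black solid: 1551 × 1/4 = 387.75
  black white-spotted: 1551 × 1/4 = 387.75
  brown solid: 1551 × 1/4 = 387.75
  brown white-spotted: 1551 × 1/4 = 387.75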